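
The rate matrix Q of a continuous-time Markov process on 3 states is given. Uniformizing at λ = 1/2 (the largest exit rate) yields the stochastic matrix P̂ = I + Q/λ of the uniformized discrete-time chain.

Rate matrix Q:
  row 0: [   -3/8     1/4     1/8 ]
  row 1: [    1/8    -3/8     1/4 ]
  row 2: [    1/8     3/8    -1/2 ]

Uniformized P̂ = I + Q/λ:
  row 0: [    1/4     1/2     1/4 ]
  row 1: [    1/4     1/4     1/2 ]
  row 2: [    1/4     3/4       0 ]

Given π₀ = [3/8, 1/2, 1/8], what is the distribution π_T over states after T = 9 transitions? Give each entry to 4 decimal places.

π = [0.2500, 0.4581, 0.2919]

t=0: π = [0.3750, 0.5000, 0.1250]
t=1: π = [0.2500, 0.4063, 0.3438]
t=2: π = [0.2500, 0.4844, 0.2656]
t=3: π = [0.2500, 0.4453, 0.3047]
t=4: π = [0.2500, 0.4648, 0.2852]
t=5: π = [0.2500, 0.4551, 0.2949]
t=6: π = [0.2500, 0.4600, 0.2900]
t=7: π = [0.2500, 0.4575, 0.2925]
t=8: π = [0.2500, 0.4587, 0.2913]
t=9: π = [0.2500, 0.4581, 0.2919]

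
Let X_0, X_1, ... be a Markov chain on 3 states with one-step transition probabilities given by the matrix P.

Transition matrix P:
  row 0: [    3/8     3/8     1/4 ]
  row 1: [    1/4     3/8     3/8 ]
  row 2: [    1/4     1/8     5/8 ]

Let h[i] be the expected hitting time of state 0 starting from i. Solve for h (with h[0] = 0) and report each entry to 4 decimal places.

First-step conditioning: h[0] = 0; for i ≠ 0, h[i] = 1 + Σ_k P[i][k]·h[k].
  h[1] = 1 + 3/8·h[1] + 3/8·h[2]
  h[2] = 1 + 1/8·h[1] + 5/8·h[2]
Solving the 2×2 linear system over states ≠ 0 gives exactly h = [0, 4, 4] (h[0] = 0 is the target).

h = [0.0000, 4.0000, 4.0000]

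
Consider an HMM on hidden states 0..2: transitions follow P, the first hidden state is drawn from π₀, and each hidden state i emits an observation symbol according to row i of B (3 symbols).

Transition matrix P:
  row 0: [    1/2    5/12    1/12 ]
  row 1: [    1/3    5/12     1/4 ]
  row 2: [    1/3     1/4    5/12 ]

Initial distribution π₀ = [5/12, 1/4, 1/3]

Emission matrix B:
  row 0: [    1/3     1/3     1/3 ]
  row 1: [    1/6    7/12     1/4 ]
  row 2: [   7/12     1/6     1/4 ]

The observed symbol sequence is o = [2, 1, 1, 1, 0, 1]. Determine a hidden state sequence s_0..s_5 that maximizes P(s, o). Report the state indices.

path = [0, 1, 1, 1, 0, 1]

t=0: δ = [1.389e-01, 6.250e-02, 8.333e-02]  (obs o_0=2)
t=1: δ = [2.315e-02, 3.376e-02, 5.787e-03]  ψ = [0, 0, 2]  (obs o_1=1)
t=2: δ = [3.858e-03, 8.205e-03, 1.407e-03]  ψ = [0, 1, 1]  (obs o_2=1)
t=3: δ = [9.117e-04, 1.994e-03, 3.419e-04]  ψ = [1, 1, 1]  (obs o_3=1)
t=4: δ = [2.216e-04, 1.385e-04, 2.908e-04]  ψ = [1, 1, 1]  (obs o_4=0)
t=5: δ = [3.693e-05, 5.386e-05, 2.020e-05]  ψ = [0, 0, 2]  (obs o_5=1)
backtrack: best end state = 1; path = [0, 1, 1, 1, 0, 1]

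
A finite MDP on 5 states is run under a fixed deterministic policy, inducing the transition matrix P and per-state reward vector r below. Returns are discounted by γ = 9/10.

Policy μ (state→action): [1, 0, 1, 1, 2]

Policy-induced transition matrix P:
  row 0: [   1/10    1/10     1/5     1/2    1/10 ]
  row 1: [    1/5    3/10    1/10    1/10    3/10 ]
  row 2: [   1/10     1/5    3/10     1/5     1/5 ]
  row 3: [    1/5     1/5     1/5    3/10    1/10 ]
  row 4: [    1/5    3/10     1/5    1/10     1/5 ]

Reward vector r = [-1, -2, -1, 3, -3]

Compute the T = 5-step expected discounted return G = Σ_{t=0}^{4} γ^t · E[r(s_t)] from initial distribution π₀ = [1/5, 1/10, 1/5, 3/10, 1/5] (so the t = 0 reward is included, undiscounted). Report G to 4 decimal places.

t=0: π = [0.2000, 0.1000, 0.2000, 0.3000, 0.2000], E[r] = -0.3000, γ^t·E[r] = -0.300000, running G = -0.300000
t=1: π = [0.1600, 0.2100, 0.2100, 0.2600, 0.1600], E[r] = -0.4900, γ^t·E[r] = -0.441000, running G = -0.741000
t=2: π = [0.1630, 0.2210, 0.2000, 0.2370, 0.1790], E[r] = -0.6310, γ^t·E[r] = -0.511110, running G = -1.252110
t=3: π = [0.1637, 0.2237, 0.1979, 0.2326, 0.1821], E[r] = -0.6575, γ^t·E[r] = -0.479318, running G = -1.731428
t=4: π = [0.1638, 0.2242, 0.1974, 0.2318, 0.1827], E[r] = -0.6625, γ^t·E[r] = -0.434686, running G = -2.166113

G = -2.1661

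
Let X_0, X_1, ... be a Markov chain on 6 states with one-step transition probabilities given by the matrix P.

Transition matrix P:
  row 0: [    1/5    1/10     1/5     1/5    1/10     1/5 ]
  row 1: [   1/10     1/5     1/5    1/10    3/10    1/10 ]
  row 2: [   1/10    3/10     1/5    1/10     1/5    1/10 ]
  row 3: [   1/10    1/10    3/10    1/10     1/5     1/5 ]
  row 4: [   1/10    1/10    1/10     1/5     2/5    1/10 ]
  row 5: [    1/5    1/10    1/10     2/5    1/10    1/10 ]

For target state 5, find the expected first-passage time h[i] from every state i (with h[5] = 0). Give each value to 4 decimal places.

First-step conditioning: h[5] = 0; for i ≠ 5, h[i] = 1 + Σ_k P[i][k]·h[k].
  h[0] = 1 + 1/5·h[0] + 1/10·h[1] + 1/5·h[2] + 1/5·h[3] + 1/10·h[4]
  h[1] = 1 + 1/10·h[0] + 1/5·h[1] + 1/5·h[2] + 1/10·h[3] + 3/10·h[4]
  h[2] = 1 + 1/10·h[0] + 3/10·h[1] + 1/5·h[2] + 1/10·h[3] + 1/5·h[4]
  h[3] = 1 + 1/10·h[0] + 1/10·h[1] + 3/10·h[2] + 1/10·h[3] + 1/5·h[4]
  h[4] = 1 + 1/10·h[0] + 1/10·h[1] + 1/10·h[2] + 1/5·h[3] + 2/5·h[4]
Solving the 5×5 linear system over states ≠ 5 gives exactly h = [35695/5066, 2385/298, 20295/2533, 18270/2533, 40095/5066, 0] (h[5] = 0 is the target).

h = [7.0460, 8.0034, 8.0122, 7.2128, 7.9145, 0.0000]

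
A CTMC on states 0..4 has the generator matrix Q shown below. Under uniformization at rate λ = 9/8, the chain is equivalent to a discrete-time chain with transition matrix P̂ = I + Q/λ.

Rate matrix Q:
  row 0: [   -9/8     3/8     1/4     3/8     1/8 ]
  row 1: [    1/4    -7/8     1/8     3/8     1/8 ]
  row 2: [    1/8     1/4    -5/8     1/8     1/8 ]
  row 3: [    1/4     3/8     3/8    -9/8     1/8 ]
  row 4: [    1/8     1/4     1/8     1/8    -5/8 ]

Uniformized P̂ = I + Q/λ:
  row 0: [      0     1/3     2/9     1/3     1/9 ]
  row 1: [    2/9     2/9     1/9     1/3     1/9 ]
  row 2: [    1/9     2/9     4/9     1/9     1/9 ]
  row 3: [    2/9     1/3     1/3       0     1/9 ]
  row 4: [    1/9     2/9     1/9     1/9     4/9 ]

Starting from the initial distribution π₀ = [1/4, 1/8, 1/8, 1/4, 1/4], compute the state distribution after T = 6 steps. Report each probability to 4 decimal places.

π = [0.1439, 0.2583, 0.2507, 0.1804, 0.1668]

t=0: π = [0.2500, 0.1250, 0.1250, 0.2500, 0.2500]
t=1: π = [0.1250, 0.2778, 0.2361, 0.1667, 0.1944]
t=2: π = [0.1466, 0.2546, 0.2407, 0.1821, 0.1759]
t=3: π = [0.1433, 0.2587, 0.2481, 0.1800, 0.1698]
t=4: π = [0.1439, 0.2582, 0.2498, 0.1805, 0.1677]
t=5: π = [0.1439, 0.2583, 0.2505, 0.1804, 0.1670]
t=6: π = [0.1439, 0.2583, 0.2507, 0.1804, 0.1668]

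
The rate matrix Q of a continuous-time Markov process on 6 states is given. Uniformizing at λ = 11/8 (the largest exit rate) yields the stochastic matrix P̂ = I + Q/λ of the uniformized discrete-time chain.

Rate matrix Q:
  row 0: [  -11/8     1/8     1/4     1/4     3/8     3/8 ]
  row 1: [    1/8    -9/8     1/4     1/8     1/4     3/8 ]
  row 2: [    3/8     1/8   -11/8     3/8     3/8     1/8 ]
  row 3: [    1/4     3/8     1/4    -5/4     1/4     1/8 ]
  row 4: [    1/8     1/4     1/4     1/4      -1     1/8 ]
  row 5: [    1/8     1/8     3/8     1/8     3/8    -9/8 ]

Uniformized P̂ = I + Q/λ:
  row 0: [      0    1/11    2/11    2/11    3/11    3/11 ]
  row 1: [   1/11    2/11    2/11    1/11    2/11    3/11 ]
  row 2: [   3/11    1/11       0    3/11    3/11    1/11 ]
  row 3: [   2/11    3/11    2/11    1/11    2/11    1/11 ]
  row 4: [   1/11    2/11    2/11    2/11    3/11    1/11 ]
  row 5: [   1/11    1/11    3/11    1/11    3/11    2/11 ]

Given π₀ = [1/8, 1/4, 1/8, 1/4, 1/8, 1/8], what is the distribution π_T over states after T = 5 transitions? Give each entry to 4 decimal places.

t=0: π = [0.1250, 0.2500, 0.1250, 0.2500, 0.1250, 0.1250]
t=1: π = [0.1250, 0.1705, 0.1705, 0.1364, 0.2273, 0.1705]
t=2: π = [0.1229, 0.1519, 0.1663, 0.1539, 0.2448, 0.1601]
t=3: π = [0.1240, 0.1550, 0.1661, 0.1546, 0.2449, 0.1554]
t=4: π = [0.1239, 0.1554, 0.1657, 0.1547, 0.2446, 0.1558]
t=5: π = [0.1238, 0.1554, 0.1658, 0.1545, 0.2445, 0.1558]

π = [0.1238, 0.1554, 0.1658, 0.1545, 0.2445, 0.1558]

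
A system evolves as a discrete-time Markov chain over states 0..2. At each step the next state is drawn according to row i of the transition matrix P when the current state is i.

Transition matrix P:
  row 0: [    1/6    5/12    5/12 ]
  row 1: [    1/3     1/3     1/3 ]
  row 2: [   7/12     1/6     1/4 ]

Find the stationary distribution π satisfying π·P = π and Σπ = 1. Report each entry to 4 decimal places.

π = [0.3575, 0.3073, 0.3352]

Balance equations π_j = Σ_i π_i·P[i][j]:
  π_0 = 1/6·π_0 + 1/3·π_1 + 7/12·π_2
  π_1 = 5/12·π_0 + 1/3·π_1 + 1/6·π_2
  normalize: π_0 + π_1 + π_2 = 1
Solving the linear system gives exactly π = [64/179, 55/179, 60/179].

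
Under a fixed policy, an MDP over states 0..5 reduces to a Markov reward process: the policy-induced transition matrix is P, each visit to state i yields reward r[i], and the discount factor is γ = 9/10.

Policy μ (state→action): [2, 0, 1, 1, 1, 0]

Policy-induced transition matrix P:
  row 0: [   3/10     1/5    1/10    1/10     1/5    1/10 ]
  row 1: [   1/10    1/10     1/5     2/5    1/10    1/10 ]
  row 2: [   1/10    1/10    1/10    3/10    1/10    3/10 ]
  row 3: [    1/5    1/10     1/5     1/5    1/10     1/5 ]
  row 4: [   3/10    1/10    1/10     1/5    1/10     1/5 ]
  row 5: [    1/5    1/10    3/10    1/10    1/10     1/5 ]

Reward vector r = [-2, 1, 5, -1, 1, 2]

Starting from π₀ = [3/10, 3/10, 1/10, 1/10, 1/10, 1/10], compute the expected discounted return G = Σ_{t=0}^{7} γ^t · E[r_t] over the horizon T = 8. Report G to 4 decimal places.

G = 4.2486

t=0: π = [0.3000, 0.3000, 0.1000, 0.1000, 0.1000, 0.1000], E[r] = 0.4000, γ^t·E[r] = 0.400000, running G = 0.400000
t=1: π = [0.2000, 0.1300, 0.1600, 0.2300, 0.1300, 0.1500], E[r] = 0.7300, γ^t·E[r] = 0.657000, running G = 1.057000
t=2: π = [0.2040, 0.1200, 0.1660, 0.2070, 0.1200, 0.1830], E[r] = 0.8210, γ^t·E[r] = 0.665010, running G = 1.722010
t=3: π = [0.2038, 0.1204, 0.1693, 0.2019, 0.1204, 0.1842], E[r] = 0.8462, γ^t·E[r] = 0.616880, running G = 2.338890
t=4: π = [0.2035, 0.1204, 0.1691, 0.2022, 0.1204, 0.1845], E[r] = 0.8460, γ^t·E[r] = 0.555074, running G = 2.893964
t=5: π = [0.2034, 0.1203, 0.1692, 0.2022, 0.1203, 0.1845], E[r] = 0.8465, γ^t·E[r] = 0.499838, running G = 3.393801
t=6: π = [0.2034, 0.1203, 0.1692, 0.2022, 0.1203, 0.1845], E[r] = 0.8465, γ^t·E[r] = 0.449870, running G = 3.843671
t=7: π = [0.2034, 0.1203, 0.1692, 0.2022, 0.1203, 0.1845], E[r] = 0.8465, γ^t·E[r] = 0.404890, running G = 4.248561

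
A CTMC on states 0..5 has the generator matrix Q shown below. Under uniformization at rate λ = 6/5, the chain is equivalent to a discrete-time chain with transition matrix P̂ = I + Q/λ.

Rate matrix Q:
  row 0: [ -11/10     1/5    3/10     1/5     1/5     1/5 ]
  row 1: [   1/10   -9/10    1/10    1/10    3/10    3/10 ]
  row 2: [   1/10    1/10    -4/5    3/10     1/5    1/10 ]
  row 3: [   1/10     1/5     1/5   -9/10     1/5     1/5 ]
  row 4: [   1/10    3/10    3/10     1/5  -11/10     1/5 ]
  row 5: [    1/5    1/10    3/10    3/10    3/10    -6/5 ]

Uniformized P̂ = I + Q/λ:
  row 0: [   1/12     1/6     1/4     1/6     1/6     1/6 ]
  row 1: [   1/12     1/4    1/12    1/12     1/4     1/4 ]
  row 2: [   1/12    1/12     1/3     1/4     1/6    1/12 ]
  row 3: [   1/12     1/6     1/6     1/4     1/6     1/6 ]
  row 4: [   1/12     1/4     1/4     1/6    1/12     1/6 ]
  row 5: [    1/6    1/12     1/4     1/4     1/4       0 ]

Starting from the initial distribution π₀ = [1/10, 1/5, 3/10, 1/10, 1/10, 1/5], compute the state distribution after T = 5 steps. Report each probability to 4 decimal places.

t=0: π = [0.1000, 0.2000, 0.3000, 0.1000, 0.1000, 0.2000]
t=1: π = [0.1000, 0.1500, 0.2333, 0.2000, 0.1917, 0.1250]
t=2: π = [0.0938, 0.1653, 0.2278, 0.2007, 0.1736, 0.1389]
t=3: π = [0.0949, 0.1644, 0.2247, 0.2002, 0.1775, 0.1383]
t=4: π = [0.0949, 0.1649, 0.2247, 0.1999, 0.1771, 0.1386]
t=5: π = [0.0949, 0.1649, 0.2246, 0.1999, 0.1772, 0.1386]

π = [0.0949, 0.1649, 0.2246, 0.1999, 0.1772, 0.1386]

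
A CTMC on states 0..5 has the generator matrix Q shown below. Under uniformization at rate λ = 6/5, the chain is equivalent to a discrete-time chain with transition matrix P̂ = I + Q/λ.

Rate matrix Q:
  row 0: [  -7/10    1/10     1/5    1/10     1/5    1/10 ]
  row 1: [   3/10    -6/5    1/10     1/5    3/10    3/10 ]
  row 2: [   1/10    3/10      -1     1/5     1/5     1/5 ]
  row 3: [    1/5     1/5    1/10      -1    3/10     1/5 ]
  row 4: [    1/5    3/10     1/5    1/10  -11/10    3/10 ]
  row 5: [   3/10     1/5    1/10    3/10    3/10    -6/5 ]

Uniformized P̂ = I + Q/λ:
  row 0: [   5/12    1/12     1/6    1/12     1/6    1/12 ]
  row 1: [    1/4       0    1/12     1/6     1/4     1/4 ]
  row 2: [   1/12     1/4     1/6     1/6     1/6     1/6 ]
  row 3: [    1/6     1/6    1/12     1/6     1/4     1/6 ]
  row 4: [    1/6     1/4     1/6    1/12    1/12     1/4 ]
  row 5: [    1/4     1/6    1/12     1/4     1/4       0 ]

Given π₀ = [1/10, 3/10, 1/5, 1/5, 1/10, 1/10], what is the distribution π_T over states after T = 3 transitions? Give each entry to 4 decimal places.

π = [0.2399, 0.1477, 0.1292, 0.1438, 0.1884, 0.1509]

t=0: π = [0.1000, 0.3000, 0.2000, 0.2000, 0.1000, 0.1000]
t=1: π = [0.2083, 0.1333, 0.1167, 0.1583, 0.2083, 0.1750]
t=2: π = [0.2347, 0.1542, 0.1278, 0.1465, 0.1882, 0.1486]
t=3: π = [0.2399, 0.1477, 0.1292, 0.1438, 0.1884, 0.1509]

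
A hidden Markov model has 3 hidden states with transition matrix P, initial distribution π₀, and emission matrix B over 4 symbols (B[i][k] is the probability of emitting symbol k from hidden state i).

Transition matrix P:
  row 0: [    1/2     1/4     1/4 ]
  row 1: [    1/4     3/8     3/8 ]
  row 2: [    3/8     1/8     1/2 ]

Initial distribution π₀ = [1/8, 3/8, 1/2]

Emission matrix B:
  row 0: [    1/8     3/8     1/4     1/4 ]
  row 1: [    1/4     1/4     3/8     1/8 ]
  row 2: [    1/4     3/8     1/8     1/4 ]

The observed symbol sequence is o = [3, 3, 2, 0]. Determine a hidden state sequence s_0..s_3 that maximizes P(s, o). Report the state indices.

t=0: δ = [3.125e-02, 4.688e-02, 1.250e-01]  (obs o_0=3)
t=1: δ = [1.172e-02, 2.197e-03, 1.562e-02]  ψ = [2, 1, 2]  (obs o_1=3)
t=2: δ = [1.465e-03, 1.099e-03, 9.766e-04]  ψ = [0, 0, 2]  (obs o_2=2)
t=3: δ = [9.155e-05, 1.030e-04, 1.221e-04]  ψ = [0, 1, 2]  (obs o_3=0)
backtrack: best end state = 2; path = [2, 2, 2, 2]

path = [2, 2, 2, 2]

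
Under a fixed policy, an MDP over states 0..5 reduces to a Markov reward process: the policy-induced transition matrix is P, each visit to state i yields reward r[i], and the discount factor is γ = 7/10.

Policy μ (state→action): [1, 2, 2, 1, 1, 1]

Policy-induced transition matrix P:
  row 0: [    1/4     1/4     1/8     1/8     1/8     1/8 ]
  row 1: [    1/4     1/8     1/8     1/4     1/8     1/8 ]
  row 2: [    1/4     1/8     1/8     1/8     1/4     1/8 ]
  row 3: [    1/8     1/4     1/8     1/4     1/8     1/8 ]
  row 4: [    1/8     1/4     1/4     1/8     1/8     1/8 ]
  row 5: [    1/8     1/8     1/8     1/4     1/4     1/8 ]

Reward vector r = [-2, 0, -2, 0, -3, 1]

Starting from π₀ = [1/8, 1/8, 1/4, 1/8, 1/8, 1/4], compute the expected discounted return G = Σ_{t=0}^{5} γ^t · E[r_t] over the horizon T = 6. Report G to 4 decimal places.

G = -2.9102

t=0: π = [0.1250, 0.1250, 0.2500, 0.1250, 0.1250, 0.2500], E[r] = -0.8750, γ^t·E[r] = -0.875000, running G = -0.875000
t=1: π = [0.1875, 0.1719, 0.1406, 0.1875, 0.1875, 0.1250], E[r] = -1.0938, γ^t·E[r] = -0.765625, running G = -1.640625
t=2: π = [0.1875, 0.1953, 0.1484, 0.1855, 0.1582, 0.1250], E[r] = -1.0215, γ^t·E[r] = -0.500527, running G = -2.141152
t=3: π = [0.1914, 0.1914, 0.1448, 0.1882, 0.1592, 0.1250], E[r] = -1.0249, γ^t·E[r] = -0.351542, running G = -2.492694
t=4: π = [0.1909, 0.1924, 0.1449, 0.1881, 0.1587, 0.1250], E[r] = -1.0229, γ^t·E[r] = -0.245588, running G = -2.738282
t=5: π = [0.1910, 0.1922, 0.1448, 0.1882, 0.1587, 0.1250], E[r] = -1.0229, γ^t·E[r] = -0.171926, running G = -2.910208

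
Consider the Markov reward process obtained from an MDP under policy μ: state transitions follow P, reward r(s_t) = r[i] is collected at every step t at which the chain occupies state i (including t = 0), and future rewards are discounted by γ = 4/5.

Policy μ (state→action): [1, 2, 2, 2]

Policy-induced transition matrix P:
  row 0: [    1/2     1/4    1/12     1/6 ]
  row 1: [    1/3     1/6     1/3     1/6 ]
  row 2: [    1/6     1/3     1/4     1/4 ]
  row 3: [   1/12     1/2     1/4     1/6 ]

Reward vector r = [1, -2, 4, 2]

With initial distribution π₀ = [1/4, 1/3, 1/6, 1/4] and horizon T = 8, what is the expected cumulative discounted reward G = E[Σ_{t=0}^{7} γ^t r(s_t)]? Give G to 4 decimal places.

G = 3.8809

t=0: π = [0.2500, 0.3333, 0.1667, 0.2500], E[r] = 0.7500, γ^t·E[r] = 0.750000, running G = 0.750000
t=1: π = [0.2847, 0.2986, 0.2361, 0.1806], E[r] = 0.9931, γ^t·E[r] = 0.794444, running G = 1.544444
t=2: π = [0.2963, 0.2899, 0.2274, 0.1863], E[r] = 0.9988, γ^t·E[r] = 0.639259, running G = 2.183704
t=3: π = [0.2982, 0.2914, 0.2248, 0.1856], E[r] = 0.9858, γ^t·E[r] = 0.504741, running G = 2.688444
t=4: π = [0.2992, 0.2909, 0.2246, 0.1854], E[r] = 0.9866, γ^t·E[r] = 0.404097, running G = 3.092542
t=5: π = [0.2994, 0.2908, 0.2244, 0.1854], E[r] = 0.9860, γ^t·E[r] = 0.323103, running G = 3.415644
t=6: π = [0.2995, 0.2908, 0.2243, 0.1854], E[r] = 0.9859, γ^t·E[r] = 0.258458, running G = 3.674102
t=7: π = [0.2995, 0.2908, 0.2243, 0.1854], E[r] = 0.9859, γ^t·E[r] = 0.206761, running G = 3.880863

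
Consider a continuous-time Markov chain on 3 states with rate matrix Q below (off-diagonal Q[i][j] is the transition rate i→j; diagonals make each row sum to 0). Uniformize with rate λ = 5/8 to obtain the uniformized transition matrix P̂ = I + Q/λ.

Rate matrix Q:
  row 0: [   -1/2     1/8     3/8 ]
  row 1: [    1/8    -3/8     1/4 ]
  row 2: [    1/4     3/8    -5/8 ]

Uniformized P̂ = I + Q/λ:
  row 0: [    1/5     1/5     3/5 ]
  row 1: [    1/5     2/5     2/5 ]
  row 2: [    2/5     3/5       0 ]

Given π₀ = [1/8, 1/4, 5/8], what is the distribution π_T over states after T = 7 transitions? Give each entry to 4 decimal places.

π = [0.2655, 0.4129, 0.3217]

t=0: π = [0.1250, 0.2500, 0.6250]
t=1: π = [0.3250, 0.5000, 0.1750]
t=2: π = [0.2350, 0.3700, 0.3950]
t=3: π = [0.2790, 0.4320, 0.2890]
t=4: π = [0.2578, 0.4020, 0.3402]
t=5: π = [0.2680, 0.4165, 0.3155]
t=6: π = [0.2631, 0.4095, 0.3274]
t=7: π = [0.2655, 0.4129, 0.3217]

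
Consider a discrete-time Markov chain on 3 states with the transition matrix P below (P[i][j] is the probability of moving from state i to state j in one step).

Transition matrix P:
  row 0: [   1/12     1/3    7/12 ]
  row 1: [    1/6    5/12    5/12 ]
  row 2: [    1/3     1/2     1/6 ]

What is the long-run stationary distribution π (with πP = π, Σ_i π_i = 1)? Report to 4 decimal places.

π = [0.2094, 0.4293, 0.3613]

Balance equations π_j = Σ_i π_i·P[i][j]:
  π_0 = 1/12·π_0 + 1/6·π_1 + 1/3·π_2
  π_1 = 1/3·π_0 + 5/12·π_1 + 1/2·π_2
  normalize: π_0 + π_1 + π_2 = 1
Solving the linear system gives exactly π = [40/191, 82/191, 69/191].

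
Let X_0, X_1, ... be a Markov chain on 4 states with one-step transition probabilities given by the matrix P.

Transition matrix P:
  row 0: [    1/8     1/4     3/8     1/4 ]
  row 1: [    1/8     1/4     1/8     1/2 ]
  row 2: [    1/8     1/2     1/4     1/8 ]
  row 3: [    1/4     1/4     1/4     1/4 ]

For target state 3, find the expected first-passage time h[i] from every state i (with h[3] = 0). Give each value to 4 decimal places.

First-step conditioning: h[3] = 0; for i ≠ 3, h[i] = 1 + Σ_k P[i][k]·h[k].
  h[0] = 1 + 1/8·h[0] + 1/4·h[1] + 3/8·h[2]
  h[1] = 1 + 1/8·h[0] + 1/4·h[1] + 1/8·h[2]
  h[2] = 1 + 1/8·h[0] + 1/2·h[1] + 1/4·h[2]
Solving the 3×3 linear system over states ≠ 3 gives exactly h = [152/45, 112/45, 32/9, 0] (h[3] = 0 is the target).

h = [3.3778, 2.4889, 3.5556, 0.0000]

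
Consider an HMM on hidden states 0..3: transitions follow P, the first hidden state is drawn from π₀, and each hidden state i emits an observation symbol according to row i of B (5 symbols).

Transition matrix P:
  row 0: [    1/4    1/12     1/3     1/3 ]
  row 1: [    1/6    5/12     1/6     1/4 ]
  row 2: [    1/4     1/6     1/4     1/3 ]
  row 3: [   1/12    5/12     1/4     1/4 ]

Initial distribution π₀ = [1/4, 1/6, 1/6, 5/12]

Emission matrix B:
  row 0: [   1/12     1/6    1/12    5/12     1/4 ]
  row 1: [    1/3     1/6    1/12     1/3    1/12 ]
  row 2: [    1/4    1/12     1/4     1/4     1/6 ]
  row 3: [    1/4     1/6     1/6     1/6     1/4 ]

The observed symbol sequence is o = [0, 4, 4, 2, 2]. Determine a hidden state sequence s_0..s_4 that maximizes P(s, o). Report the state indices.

t=0: δ = [2.083e-02, 5.556e-02, 4.167e-02, 1.042e-01]  (obs o_0=0)
t=1: δ = [2.604e-03, 3.617e-03, 4.340e-03, 6.510e-03]  ψ = [2, 3, 3, 3]  (obs o_1=4)
t=2: δ = [2.713e-04, 2.261e-04, 2.713e-04, 4.069e-04]  ψ = [2, 3, 3, 3]  (obs o_2=4)
t=3: δ = [5.651e-06, 1.413e-05, 2.543e-05, 1.695e-05]  ψ = [0, 3, 3, 3]  (obs o_3=2)
t=4: δ = [5.298e-07, 5.887e-07, 1.589e-06, 1.413e-06]  ψ = [2, 3, 2, 2]  (obs o_4=2)
backtrack: best end state = 2; path = [3, 3, 3, 2, 2]

path = [3, 3, 3, 2, 2]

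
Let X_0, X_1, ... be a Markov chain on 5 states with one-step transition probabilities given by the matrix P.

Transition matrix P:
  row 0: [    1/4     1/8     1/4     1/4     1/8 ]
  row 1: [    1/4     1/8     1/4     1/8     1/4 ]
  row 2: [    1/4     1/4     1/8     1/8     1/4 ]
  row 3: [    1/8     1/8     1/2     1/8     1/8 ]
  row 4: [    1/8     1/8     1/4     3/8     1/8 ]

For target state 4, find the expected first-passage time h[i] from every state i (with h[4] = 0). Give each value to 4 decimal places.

h = [5.6381, 4.9524, 4.9524, 5.4857, 0.0000]

First-step conditioning: h[4] = 0; for i ≠ 4, h[i] = 1 + Σ_k P[i][k]·h[k].
  h[0] = 1 + 1/4·h[0] + 1/8·h[1] + 1/4·h[2] + 1/4·h[3]
  h[1] = 1 + 1/4·h[0] + 1/8·h[1] + 1/4·h[2] + 1/8·h[3]
  h[2] = 1 + 1/4·h[0] + 1/4·h[1] + 1/8·h[2] + 1/8·h[3]
  h[3] = 1 + 1/8·h[0] + 1/8·h[1] + 1/2·h[2] + 1/8·h[3]
Solving the 4×4 linear system over states ≠ 4 gives exactly h = [592/105, 104/21, 104/21, 192/35, 0] (h[4] = 0 is the target).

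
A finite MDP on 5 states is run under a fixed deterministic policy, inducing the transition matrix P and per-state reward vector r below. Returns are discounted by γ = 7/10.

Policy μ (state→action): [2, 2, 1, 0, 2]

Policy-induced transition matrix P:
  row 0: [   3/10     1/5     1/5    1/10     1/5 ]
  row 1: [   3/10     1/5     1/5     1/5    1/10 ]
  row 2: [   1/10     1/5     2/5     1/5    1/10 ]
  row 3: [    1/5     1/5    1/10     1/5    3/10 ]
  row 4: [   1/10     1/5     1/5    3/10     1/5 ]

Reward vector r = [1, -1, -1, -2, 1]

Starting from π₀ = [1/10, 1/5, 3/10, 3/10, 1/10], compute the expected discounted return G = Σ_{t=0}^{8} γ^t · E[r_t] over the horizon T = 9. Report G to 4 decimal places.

G = -1.8899

t=0: π = [0.1000, 0.2000, 0.3000, 0.3000, 0.1000], E[r] = -0.9000, γ^t·E[r] = -0.900000, running G = -0.900000
t=1: π = [0.1900, 0.2000, 0.2300, 0.2000, 0.1800], E[r] = -0.4600, γ^t·E[r] = -0.322000, running G = -1.222000
t=2: π = [0.1980, 0.2000, 0.2260, 0.1990, 0.1770], E[r] = -0.4490, γ^t·E[r] = -0.220010, running G = -1.442010
t=3: π = [0.1995, 0.2000, 0.2253, 0.1979, 0.1773], E[r] = -0.4443, γ^t·E[r] = -0.152395, running G = -1.594405
t=4: π = [0.1997, 0.2000, 0.2253, 0.1978, 0.1773], E[r] = -0.4439, γ^t·E[r] = -0.106576, running G = -1.700980
t=5: π = [0.1997, 0.2000, 0.2253, 0.1978, 0.1773], E[r] = -0.4438, γ^t·E[r] = -0.074593, running G = -1.775574
t=6: π = [0.1997, 0.2000, 0.2253, 0.1978, 0.1772], E[r] = -0.4438, γ^t·E[r] = -0.052215, running G = -1.827789
t=7: π = [0.1997, 0.2000, 0.2253, 0.1978, 0.1772], E[r] = -0.4438, γ^t·E[r] = -0.036550, running G = -1.864339
t=8: π = [0.1997, 0.2000, 0.2253, 0.1978, 0.1772], E[r] = -0.4438, γ^t·E[r] = -0.025585, running G = -1.889925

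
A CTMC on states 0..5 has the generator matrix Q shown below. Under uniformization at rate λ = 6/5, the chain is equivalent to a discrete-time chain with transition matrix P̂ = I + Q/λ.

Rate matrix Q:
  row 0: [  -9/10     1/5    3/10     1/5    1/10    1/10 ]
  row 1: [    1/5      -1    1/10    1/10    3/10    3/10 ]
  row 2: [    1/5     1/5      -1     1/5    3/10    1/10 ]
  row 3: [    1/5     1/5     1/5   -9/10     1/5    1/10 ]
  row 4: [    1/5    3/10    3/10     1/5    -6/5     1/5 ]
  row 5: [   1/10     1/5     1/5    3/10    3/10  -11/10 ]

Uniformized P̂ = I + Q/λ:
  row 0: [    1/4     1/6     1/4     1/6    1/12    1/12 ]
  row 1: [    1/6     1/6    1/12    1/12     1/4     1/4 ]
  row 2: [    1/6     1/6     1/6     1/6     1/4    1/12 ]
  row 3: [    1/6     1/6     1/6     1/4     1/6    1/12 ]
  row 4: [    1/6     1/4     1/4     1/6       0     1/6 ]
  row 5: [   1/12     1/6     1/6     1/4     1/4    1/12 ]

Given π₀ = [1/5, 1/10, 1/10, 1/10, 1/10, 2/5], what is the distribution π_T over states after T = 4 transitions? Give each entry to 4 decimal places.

π = [0.1702, 0.1805, 0.1797, 0.1770, 0.1653, 0.1272]

t=0: π = [0.2000, 0.1000, 0.1000, 0.1000, 0.1000, 0.4000]
t=1: π = [0.1500, 0.1750, 0.1833, 0.2000, 0.1833, 0.1083]
t=2: π = [0.1701, 0.1819, 0.1799, 0.1778, 0.1625, 0.1278]
t=3: π = [0.1702, 0.1802, 0.1792, 0.1770, 0.1662, 0.1272]
t=4: π = [0.1702, 0.1805, 0.1797, 0.1770, 0.1653, 0.1272]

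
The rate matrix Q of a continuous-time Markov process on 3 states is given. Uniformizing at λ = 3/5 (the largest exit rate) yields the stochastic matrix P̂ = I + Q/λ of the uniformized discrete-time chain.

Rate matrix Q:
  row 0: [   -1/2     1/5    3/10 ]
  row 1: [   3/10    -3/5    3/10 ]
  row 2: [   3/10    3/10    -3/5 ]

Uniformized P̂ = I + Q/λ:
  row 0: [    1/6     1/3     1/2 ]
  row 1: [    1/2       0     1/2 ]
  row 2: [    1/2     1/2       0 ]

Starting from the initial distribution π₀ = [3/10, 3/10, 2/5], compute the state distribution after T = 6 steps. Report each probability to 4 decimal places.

π = [0.3749, 0.2907, 0.3344]

t=0: π = [0.3000, 0.3000, 0.4000]
t=1: π = [0.4000, 0.3000, 0.3000]
t=2: π = [0.3667, 0.2833, 0.3500]
t=3: π = [0.3778, 0.2972, 0.3250]
t=4: π = [0.3741, 0.2884, 0.3375]
t=5: π = [0.3753, 0.2934, 0.3313]
t=6: π = [0.3749, 0.2907, 0.3344]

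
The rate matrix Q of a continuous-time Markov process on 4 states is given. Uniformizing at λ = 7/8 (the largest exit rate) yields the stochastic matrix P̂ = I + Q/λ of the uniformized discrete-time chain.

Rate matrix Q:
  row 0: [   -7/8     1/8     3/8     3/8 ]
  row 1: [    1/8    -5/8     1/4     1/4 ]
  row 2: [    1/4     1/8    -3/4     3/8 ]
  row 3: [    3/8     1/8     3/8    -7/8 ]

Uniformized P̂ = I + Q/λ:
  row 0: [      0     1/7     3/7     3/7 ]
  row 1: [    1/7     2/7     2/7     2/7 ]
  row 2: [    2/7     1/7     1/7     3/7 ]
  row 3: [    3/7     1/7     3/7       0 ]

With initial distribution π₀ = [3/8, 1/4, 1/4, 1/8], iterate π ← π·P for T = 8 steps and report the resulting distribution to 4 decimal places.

t=0: π = [0.3750, 0.2500, 0.2500, 0.1250]
t=1: π = [0.1607, 0.1786, 0.3214, 0.3393]
t=2: π = [0.2628, 0.1684, 0.3112, 0.2577]
t=3: π = [0.2234, 0.1669, 0.3156, 0.2941]
t=4: π = [0.2401, 0.1667, 0.3146, 0.2787]
t=5: π = [0.2331, 0.1667, 0.3149, 0.2853]
t=6: π = [0.2361, 0.1667, 0.3148, 0.2825]
t=7: π = [0.2348, 0.1667, 0.3148, 0.2837]
t=8: π = [0.2353, 0.1667, 0.3148, 0.2832]

π = [0.2353, 0.1667, 0.3148, 0.2832]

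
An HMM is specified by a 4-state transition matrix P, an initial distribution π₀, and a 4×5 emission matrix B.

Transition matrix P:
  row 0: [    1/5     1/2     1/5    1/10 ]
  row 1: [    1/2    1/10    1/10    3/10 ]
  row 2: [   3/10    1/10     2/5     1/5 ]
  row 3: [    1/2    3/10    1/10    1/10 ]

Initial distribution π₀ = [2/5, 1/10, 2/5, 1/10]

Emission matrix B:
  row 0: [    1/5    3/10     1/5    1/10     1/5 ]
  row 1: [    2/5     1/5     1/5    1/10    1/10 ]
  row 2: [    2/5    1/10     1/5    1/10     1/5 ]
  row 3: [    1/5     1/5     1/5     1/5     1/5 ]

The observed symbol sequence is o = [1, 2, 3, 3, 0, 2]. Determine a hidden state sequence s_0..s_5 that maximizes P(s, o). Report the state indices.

t=0: δ = [1.200e-01, 2.000e-02, 4.000e-02, 2.000e-02]  (obs o_0=1)
t=1: δ = [4.800e-03, 1.200e-02, 4.800e-03, 2.400e-03]  ψ = [0, 0, 0, 0]  (obs o_1=2)
t=2: δ = [6.000e-04, 2.400e-04, 1.920e-04, 7.200e-04]  ψ = [1, 0, 2, 1]  (obs o_2=3)
t=3: δ = [3.600e-05, 3.000e-05, 1.200e-05, 1.440e-05]  ψ = [3, 0, 0, 1]  (obs o_3=3)
t=4: δ = [3.000e-06, 7.200e-06, 2.880e-06, 1.800e-06]  ψ = [1, 0, 0, 1]  (obs o_4=0)
t=5: δ = [7.200e-07, 3.000e-07, 2.304e-07, 4.320e-07]  ψ = [1, 0, 2, 1]  (obs o_5=2)
backtrack: best end state = 0; path = [0, 1, 3, 0, 1, 0]

path = [0, 1, 3, 0, 1, 0]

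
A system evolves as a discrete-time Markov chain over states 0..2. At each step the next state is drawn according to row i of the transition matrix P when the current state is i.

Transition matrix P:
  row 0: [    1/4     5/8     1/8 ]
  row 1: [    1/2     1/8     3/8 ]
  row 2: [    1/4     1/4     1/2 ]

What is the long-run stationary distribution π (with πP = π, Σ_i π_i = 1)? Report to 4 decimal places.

Balance equations π_j = Σ_i π_i·P[i][j]:
  π_0 = 1/4·π_0 + 1/2·π_1 + 1/4·π_2
  π_1 = 5/8·π_0 + 1/8·π_1 + 1/4·π_2
  normalize: π_0 + π_1 + π_2 = 1
Solving the linear system gives exactly π = [1/3, 1/3, 1/3].

π = [0.3333, 0.3333, 0.3333]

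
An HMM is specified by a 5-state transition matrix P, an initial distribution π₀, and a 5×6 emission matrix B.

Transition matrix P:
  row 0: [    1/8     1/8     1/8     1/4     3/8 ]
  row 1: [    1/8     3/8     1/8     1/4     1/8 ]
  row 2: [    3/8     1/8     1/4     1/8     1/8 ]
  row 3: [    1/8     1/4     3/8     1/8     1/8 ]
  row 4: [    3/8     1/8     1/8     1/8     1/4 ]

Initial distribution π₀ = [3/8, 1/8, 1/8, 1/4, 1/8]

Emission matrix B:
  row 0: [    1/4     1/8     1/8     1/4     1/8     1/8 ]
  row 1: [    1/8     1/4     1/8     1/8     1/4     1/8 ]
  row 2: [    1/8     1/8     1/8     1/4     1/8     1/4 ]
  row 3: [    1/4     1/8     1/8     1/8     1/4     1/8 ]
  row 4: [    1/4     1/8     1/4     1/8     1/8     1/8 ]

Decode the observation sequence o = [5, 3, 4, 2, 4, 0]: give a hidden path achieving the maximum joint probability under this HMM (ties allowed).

t=0: δ = [4.688e-02, 1.562e-02, 3.125e-02, 3.125e-02, 1.562e-02]  (obs o_0=5)
t=1: δ = [2.930e-03, 9.766e-04, 2.930e-03, 1.465e-03, 2.197e-03]  ψ = [2, 3, 3, 0, 0]  (obs o_1=3)
t=2: δ = [1.373e-04, 9.155e-05, 9.155e-05, 1.831e-04, 1.373e-04]  ψ = [2, 0, 2, 0, 0]  (obs o_2=4)
t=3: δ = [6.437e-06, 5.722e-06, 8.583e-06, 4.292e-06, 1.287e-05]  ψ = [4, 3, 3, 0, 0]  (obs o_3=2)
t=4: δ = [6.035e-07, 5.364e-07, 2.682e-07, 4.023e-07, 4.023e-07]  ψ = [4, 1, 2, 0, 4]  (obs o_4=4)
t=5: δ = [3.772e-08, 2.515e-08, 1.886e-08, 3.772e-08, 5.658e-08]  ψ = [4, 1, 3, 0, 0]  (obs o_5=0)
backtrack: best end state = 4; path = [3, 2, 0, 4, 0, 4]

path = [3, 2, 0, 4, 0, 4]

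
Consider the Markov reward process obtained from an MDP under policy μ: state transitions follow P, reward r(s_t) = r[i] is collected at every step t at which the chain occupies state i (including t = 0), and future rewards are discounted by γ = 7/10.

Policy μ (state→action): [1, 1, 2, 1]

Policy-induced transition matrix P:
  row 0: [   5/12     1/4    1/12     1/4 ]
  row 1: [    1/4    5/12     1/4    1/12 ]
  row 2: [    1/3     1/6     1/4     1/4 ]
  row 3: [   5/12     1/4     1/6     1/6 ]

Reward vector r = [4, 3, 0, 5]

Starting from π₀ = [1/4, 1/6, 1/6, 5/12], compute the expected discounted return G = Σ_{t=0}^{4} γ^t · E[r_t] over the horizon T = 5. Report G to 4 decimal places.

t=0: π = [0.2500, 0.1667, 0.1667, 0.4167], E[r] = 3.5833, γ^t·E[r] = 3.583333, running G = 3.583333
t=1: π = [0.3750, 0.2639, 0.1736, 0.1875], E[r] = 3.2292, γ^t·E[r] = 2.260417, running G = 5.843750
t=2: π = [0.3582, 0.2795, 0.1719, 0.1904], E[r] = 3.2234, γ^t·E[r] = 1.579456, running G = 7.423206
t=3: π = [0.3558, 0.2823, 0.1744, 0.1875], E[r] = 3.2076, γ^t·E[r] = 1.100194, running G = 8.523400
t=4: π = [0.3551, 0.2825, 0.1751, 0.1873], E[r] = 3.2045, γ^t·E[r] = 0.769402, running G = 9.292802

G = 9.2928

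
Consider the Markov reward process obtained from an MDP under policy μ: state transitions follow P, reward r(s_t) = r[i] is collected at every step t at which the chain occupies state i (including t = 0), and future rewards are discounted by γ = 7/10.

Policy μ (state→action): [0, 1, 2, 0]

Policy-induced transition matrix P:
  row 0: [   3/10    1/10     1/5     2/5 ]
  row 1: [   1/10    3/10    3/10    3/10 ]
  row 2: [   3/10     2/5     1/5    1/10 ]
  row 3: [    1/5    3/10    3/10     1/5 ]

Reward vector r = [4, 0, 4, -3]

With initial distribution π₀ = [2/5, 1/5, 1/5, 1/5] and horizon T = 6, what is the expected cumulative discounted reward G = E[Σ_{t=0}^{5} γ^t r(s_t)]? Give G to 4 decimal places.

t=0: π = [0.4000, 0.2000, 0.2000, 0.2000], E[r] = 1.8000, γ^t·E[r] = 1.800000, running G = 1.800000
t=1: π = [0.2400, 0.2400, 0.2400, 0.2800], E[r] = 1.0800, γ^t·E[r] = 0.756000, running G = 2.556000
t=2: π = [0.2240, 0.2760, 0.2520, 0.2480], E[r] = 1.1600, γ^t·E[r] = 0.568400, running G = 3.124400
t=3: π = [0.2200, 0.2804, 0.2524, 0.2472], E[r] = 1.1480, γ^t·E[r] = 0.393764, running G = 3.518164
t=4: π = [0.2192, 0.2812, 0.2528, 0.2468], E[r] = 1.1474, γ^t·E[r] = 0.275500, running G = 3.793664
t=5: π = [0.2191, 0.2814, 0.2528, 0.2467], E[r] = 1.1474, γ^t·E[r] = 0.192850, running G = 3.986515

G = 3.9865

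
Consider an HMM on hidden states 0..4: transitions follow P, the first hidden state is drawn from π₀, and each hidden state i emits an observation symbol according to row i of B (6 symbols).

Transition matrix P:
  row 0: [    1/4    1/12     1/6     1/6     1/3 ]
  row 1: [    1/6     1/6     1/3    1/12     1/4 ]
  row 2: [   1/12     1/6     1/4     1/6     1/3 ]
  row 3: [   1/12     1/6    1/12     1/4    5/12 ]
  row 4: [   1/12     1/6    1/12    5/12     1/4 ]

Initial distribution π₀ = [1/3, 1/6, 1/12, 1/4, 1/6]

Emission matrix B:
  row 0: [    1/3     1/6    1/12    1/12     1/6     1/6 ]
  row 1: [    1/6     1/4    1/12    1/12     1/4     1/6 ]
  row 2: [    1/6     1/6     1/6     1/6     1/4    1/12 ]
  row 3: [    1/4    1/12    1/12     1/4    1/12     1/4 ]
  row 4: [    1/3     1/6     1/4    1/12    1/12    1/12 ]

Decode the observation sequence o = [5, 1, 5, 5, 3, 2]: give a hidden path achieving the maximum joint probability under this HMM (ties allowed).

path = [3, 4, 3, 3, 3, 4]

t=0: δ = [5.556e-02, 2.778e-02, 6.944e-03, 6.250e-02, 1.389e-02]  (obs o_0=5)
t=1: δ = [2.315e-03, 2.604e-03, 1.543e-03, 1.302e-03, 4.340e-03]  ψ = [0, 3, 0, 3, 3]  (obs o_1=1)
t=2: δ = [9.645e-05, 1.206e-04, 7.234e-05, 4.521e-04, 9.042e-05]  ψ = [0, 4, 1, 4, 4]  (obs o_2=5)
t=3: δ = [6.279e-06, 1.256e-05, 3.349e-06, 2.826e-05, 1.570e-05]  ψ = [3, 3, 1, 3, 3]  (obs o_3=5)
t=4: δ = [1.962e-07, 3.925e-07, 6.977e-07, 1.766e-06, 9.811e-07]  ψ = [3, 3, 1, 3, 3]  (obs o_4=3)
t=5: δ = [1.226e-08, 2.453e-08, 2.907e-08, 3.679e-08, 1.840e-07]  ψ = [3, 3, 2, 3, 3]  (obs o_5=2)
backtrack: best end state = 4; path = [3, 4, 3, 3, 3, 4]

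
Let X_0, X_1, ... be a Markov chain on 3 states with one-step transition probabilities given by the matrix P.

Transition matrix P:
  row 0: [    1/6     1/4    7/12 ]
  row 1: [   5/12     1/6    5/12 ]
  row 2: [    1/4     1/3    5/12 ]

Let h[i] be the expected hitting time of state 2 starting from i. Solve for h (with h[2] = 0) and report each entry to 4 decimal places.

h = [1.8353, 2.1176, 0.0000]

First-step conditioning: h[2] = 0; for i ≠ 2, h[i] = 1 + Σ_k P[i][k]·h[k].
  h[0] = 1 + 1/6·h[0] + 1/4·h[1]
  h[1] = 1 + 5/12·h[0] + 1/6·h[1]
Solving the 2×2 linear system over states ≠ 2 gives exactly h = [156/85, 36/17, 0] (h[2] = 0 is the target).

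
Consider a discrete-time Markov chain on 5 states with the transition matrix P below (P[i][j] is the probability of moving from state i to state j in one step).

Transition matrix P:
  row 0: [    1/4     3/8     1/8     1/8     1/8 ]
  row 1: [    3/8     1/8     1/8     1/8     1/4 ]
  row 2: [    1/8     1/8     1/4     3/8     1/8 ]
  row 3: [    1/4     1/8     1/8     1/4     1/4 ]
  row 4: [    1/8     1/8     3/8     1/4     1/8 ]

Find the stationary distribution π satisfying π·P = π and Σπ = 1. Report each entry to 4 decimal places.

π = [0.2266, 0.1817, 0.1930, 0.2231, 0.1756]

Balance equations π_j = Σ_i π_i·P[i][j]:
  π_0 = 1/4·π_0 + 3/8·π_1 + 1/8·π_2 + 1/4·π_3 + 1/8·π_4
  π_1 = 3/8·π_0 + 1/8·π_1 + 1/8·π_2 + 1/8·π_3 + 1/8·π_4
  π_2 = 1/8·π_0 + 1/8·π_1 + 1/4·π_2 + 1/8·π_3 + 3/8·π_4
  π_3 = 1/8·π_0 + 1/8·π_1 + 3/8·π_2 + 1/4·π_3 + 1/4·π_4
  normalize: π_0 + π_1 + π_2 + π_3 + π_4 = 1
Solving the linear system gives exactly π = [897/3958, 719/3958, 382/1979, 883/3958, 695/3958].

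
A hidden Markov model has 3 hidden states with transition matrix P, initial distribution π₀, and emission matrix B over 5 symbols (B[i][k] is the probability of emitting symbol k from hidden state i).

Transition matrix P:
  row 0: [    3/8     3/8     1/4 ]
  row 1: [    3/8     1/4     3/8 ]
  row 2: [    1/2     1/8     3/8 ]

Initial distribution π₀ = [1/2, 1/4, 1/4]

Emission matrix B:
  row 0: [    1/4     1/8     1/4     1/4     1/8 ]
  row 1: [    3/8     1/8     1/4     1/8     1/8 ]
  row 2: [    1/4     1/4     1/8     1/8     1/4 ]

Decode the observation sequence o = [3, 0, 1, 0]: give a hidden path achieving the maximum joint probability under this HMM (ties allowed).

t=0: δ = [1.250e-01, 3.125e-02, 3.125e-02]  (obs o_0=3)
t=1: δ = [1.172e-02, 1.758e-02, 7.812e-03]  ψ = [0, 0, 0]  (obs o_1=0)
t=2: δ = [8.240e-04, 5.493e-04, 1.648e-03]  ψ = [1, 0, 1]  (obs o_2=1)
t=3: δ = [2.060e-04, 1.159e-04, 1.545e-04]  ψ = [2, 0, 2]  (obs o_3=0)
backtrack: best end state = 0; path = [0, 1, 2, 0]

path = [0, 1, 2, 0]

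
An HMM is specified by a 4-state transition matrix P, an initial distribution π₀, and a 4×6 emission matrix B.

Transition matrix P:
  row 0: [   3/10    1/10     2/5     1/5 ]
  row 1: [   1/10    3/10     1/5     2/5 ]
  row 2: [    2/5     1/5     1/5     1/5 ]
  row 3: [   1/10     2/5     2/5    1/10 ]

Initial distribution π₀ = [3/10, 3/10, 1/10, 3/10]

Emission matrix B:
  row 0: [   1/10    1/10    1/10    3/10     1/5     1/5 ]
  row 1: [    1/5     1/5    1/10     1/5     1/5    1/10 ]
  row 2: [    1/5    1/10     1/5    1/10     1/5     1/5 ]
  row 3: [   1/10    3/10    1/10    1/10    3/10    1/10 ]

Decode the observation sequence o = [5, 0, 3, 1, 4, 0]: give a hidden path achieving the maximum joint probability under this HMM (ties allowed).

path = [0, 2, 0, 3, 1, 1]

t=0: δ = [6.000e-02, 3.000e-02, 2.000e-02, 3.000e-02]  (obs o_0=5)
t=1: δ = [1.800e-03, 2.400e-03, 4.800e-03, 1.200e-03]  ψ = [0, 3, 0, 0]  (obs o_1=0)
t=2: δ = [5.760e-04, 1.920e-04, 9.600e-05, 9.600e-05]  ψ = [2, 2, 2, 1]  (obs o_2=3)
t=3: δ = [1.728e-05, 1.152e-05, 2.304e-05, 3.456e-05]  ψ = [0, 0, 0, 0]  (obs o_3=1)
t=4: δ = [1.843e-06, 2.765e-06, 2.765e-06, 1.382e-06]  ψ = [2, 3, 3, 1]  (obs o_4=4)
t=5: δ = [1.106e-07, 1.659e-07, 1.475e-07, 1.106e-07]  ψ = [2, 1, 0, 1]  (obs o_5=0)
backtrack: best end state = 1; path = [0, 2, 0, 3, 1, 1]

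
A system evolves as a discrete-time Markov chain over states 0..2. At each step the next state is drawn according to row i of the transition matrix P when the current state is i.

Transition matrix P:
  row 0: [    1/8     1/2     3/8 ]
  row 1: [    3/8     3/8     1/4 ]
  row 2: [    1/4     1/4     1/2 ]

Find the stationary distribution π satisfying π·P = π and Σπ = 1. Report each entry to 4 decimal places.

Balance equations π_j = Σ_i π_i·P[i][j]:
  π_0 = 1/8·π_0 + 3/8·π_1 + 1/4·π_2
  π_1 = 1/2·π_0 + 3/8·π_1 + 1/4·π_2
  normalize: π_0 + π_1 + π_2 = 1
Solving the linear system gives exactly π = [16/61, 22/61, 23/61].

π = [0.2623, 0.3607, 0.3770]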